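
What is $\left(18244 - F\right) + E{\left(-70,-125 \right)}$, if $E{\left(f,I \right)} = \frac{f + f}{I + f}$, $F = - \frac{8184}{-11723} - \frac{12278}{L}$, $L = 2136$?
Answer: $\frac{990123713959}{54254044} \approx 18250.0$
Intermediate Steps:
$F = - \frac{63226985}{12520164}$ ($F = - \frac{8184}{-11723} - \frac{12278}{2136} = \left(-8184\right) \left(- \frac{1}{11723}\right) - \frac{6139}{1068} = \frac{8184}{11723} - \frac{6139}{1068} = - \frac{63226985}{12520164} \approx -5.05$)
$E{\left(f,I \right)} = \frac{2 f}{I + f}$
$\left(18244 - F\right) + E{\left(-70,-125 \right)} = \left(18244 - - \frac{63226985}{12520164}\right) + 2 \left(-70\right) \frac{1}{-125 - 70} = \left(18244 + \frac{63226985}{12520164}\right) + 2 \left(-70\right) \frac{1}{-195} = \frac{228481099001}{12520164} + 2 \left(-70\right) \left(- \frac{1}{195}\right) = \frac{228481099001}{12520164} + \frac{28}{39} = \frac{990123713959}{54254044}$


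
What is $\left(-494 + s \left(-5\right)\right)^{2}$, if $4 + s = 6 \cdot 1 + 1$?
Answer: $259081$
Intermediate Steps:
$s = 3$ ($s = -4 + \left(6 \cdot 1 + 1\right) = -4 + \left(6 + 1\right) = -4 + 7 = 3$)
$\left(-494 + s \left(-5\right)\right)^{2} = \left(-494 + 3 \left(-5\right)\right)^{2} = \left(-494 - 15\right)^{2} = \left(-509\right)^{2} = 259081$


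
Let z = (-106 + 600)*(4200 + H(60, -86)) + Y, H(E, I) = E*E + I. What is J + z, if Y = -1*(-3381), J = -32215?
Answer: 3781882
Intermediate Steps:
H(E, I) = I + E² (H(E, I) = E² + I = I + E²)
Y = 3381
z = 3814097 (z = (-106 + 600)*(4200 + (-86 + 60²)) + 3381 = 494*(4200 + (-86 + 3600)) + 3381 = 494*(4200 + 3514) + 3381 = 494*7714 + 3381 = 3810716 + 3381 = 3814097)
J + z = -32215 + 3814097 = 3781882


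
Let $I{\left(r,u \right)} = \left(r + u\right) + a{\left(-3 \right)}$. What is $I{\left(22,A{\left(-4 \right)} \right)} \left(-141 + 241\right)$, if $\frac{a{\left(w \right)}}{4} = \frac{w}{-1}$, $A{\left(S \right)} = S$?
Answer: $3000$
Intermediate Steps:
$a{\left(w \right)} = - 4 w$ ($a{\left(w \right)} = 4 \frac{w}{-1} = 4 w \left(-1\right) = 4 \left(- w\right) = - 4 w$)
$I{\left(r,u \right)} = 12 + r + u$ ($I{\left(r,u \right)} = \left(r + u\right) - -12 = \left(r + u\right) + 12 = 12 + r + u$)
$I{\left(22,A{\left(-4 \right)} \right)} \left(-141 + 241\right) = \left(12 + 22 - 4\right) \left(-141 + 241\right) = 30 \cdot 100 = 3000$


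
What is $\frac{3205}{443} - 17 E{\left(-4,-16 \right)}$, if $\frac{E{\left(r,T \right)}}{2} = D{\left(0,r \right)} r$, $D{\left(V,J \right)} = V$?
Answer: $\frac{3205}{443} \approx 7.2348$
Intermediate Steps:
$E{\left(r,T \right)} = 0$ ($E{\left(r,T \right)} = 2 \cdot 0 r = 2 \cdot 0 = 0$)
$\frac{3205}{443} - 17 E{\left(-4,-16 \right)} = \frac{3205}{443} - 17 \cdot 0 = 3205 \cdot \frac{1}{443} - 0 = \frac{3205}{443} + 0 = \frac{3205}{443}$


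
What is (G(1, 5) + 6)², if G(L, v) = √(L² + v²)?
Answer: (6 + √26)² ≈ 123.19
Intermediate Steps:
(G(1, 5) + 6)² = (√(1² + 5²) + 6)² = (√(1 + 25) + 6)² = (√26 + 6)² = (6 + √26)²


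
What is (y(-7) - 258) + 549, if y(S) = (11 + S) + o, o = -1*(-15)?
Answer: 310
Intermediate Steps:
o = 15
y(S) = 26 + S (y(S) = (11 + S) + 15 = 26 + S)
(y(-7) - 258) + 549 = ((26 - 7) - 258) + 549 = (19 - 258) + 549 = -239 + 549 = 310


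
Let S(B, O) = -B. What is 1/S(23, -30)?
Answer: -1/23 ≈ -0.043478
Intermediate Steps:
1/S(23, -30) = 1/(-1*23) = 1/(-23) = -1/23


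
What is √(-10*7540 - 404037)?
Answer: I*√479437 ≈ 692.41*I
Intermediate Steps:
√(-10*7540 - 404037) = √(-75400 - 404037) = √(-479437) = I*√479437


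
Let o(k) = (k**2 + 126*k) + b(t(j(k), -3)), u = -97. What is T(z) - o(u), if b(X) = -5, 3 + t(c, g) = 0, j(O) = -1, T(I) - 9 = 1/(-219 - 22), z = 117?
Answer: 681306/241 ≈ 2827.0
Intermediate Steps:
T(I) = 2168/241 (T(I) = 9 + 1/(-219 - 22) = 9 + 1/(-241) = 9 - 1/241 = 2168/241)
t(c, g) = -3 (t(c, g) = -3 + 0 = -3)
o(k) = -5 + k**2 + 126*k (o(k) = (k**2 + 126*k) - 5 = -5 + k**2 + 126*k)
T(z) - o(u) = 2168/241 - (-5 + (-97)**2 + 126*(-97)) = 2168/241 - (-5 + 9409 - 12222) = 2168/241 - 1*(-2818) = 2168/241 + 2818 = 681306/241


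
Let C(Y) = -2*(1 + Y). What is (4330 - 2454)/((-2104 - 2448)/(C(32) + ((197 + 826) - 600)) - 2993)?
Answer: -669732/1073053 ≈ -0.62414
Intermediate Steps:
C(Y) = -2 - 2*Y
(4330 - 2454)/((-2104 - 2448)/(C(32) + ((197 + 826) - 600)) - 2993) = (4330 - 2454)/((-2104 - 2448)/((-2 - 2*32) + ((197 + 826) - 600)) - 2993) = 1876/(-4552/((-2 - 64) + (1023 - 600)) - 2993) = 1876/(-4552/(-66 + 423) - 2993) = 1876/(-4552/357 - 2993) = 1876/(-1073053/357) = 1876*(-357/1073053) = -669732/1073053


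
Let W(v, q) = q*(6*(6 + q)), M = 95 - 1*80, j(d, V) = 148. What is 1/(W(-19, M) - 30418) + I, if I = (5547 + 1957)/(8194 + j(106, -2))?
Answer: 107032885/118990288 ≈ 0.89951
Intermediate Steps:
M = 15 (M = 95 - 80 = 15)
W(v, q) = q*(36 + 6*q)
I = 3752/4171 (I = (5547 + 1957)/(8194 + 148) = 7504/8342 = 7504*(1/8342) = 3752/4171 ≈ 0.89954)
1/(W(-19, M) - 30418) + I = 1/(6*15*(6 + 15) - 30418) + 3752/4171 = 1/(6*15*21 - 30418) + 3752/4171 = 1/(1890 - 30418) + 3752/4171 = 1/(-28528) + 3752/4171 = -1/28528 + 3752/4171 = 107032885/118990288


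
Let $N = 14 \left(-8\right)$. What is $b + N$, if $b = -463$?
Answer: $-575$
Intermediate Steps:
$N = -112$
$b + N = -463 - 112 = -575$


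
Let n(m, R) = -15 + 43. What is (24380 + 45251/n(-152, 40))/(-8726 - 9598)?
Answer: -727891/513072 ≈ -1.4187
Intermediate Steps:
n(m, R) = 28
(24380 + 45251/n(-152, 40))/(-8726 - 9598) = (24380 + 45251/28)/(-8726 - 9598) = (24380 + 45251*(1/28))/(-18324) = (24380 + 45251/28)*(-1/18324) = (727891/28)*(-1/18324) = -727891/513072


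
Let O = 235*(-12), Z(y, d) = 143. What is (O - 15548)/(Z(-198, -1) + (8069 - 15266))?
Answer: 9184/3527 ≈ 2.6039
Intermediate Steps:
O = -2820
(O - 15548)/(Z(-198, -1) + (8069 - 15266)) = (-2820 - 15548)/(143 + (8069 - 15266)) = -18368/(143 - 7197) = -18368/(-7054) = -18368*(-1/7054) = 9184/3527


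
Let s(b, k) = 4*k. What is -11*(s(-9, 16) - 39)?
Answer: -275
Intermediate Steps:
-11*(s(-9, 16) - 39) = -11*(4*16 - 39) = -11*(64 - 39) = -11*25 = -275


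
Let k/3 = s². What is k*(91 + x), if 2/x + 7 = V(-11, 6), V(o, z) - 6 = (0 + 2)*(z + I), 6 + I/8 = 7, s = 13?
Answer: 415571/9 ≈ 46175.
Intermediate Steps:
I = 8 (I = -48 + 8*7 = -48 + 56 = 8)
V(o, z) = 22 + 2*z (V(o, z) = 6 + (0 + 2)*(z + 8) = 6 + 2*(8 + z) = 6 + (16 + 2*z) = 22 + 2*z)
k = 507 (k = 3*13² = 3*169 = 507)
x = 2/27 (x = 2/(-7 + (22 + 2*6)) = 2/(-7 + (22 + 12)) = 2/(-7 + 34) = 2/27 ≈ 0.074074)
k*(91 + x) = 507*(91 + 2/27) = 507*(2459/27) = 415571/9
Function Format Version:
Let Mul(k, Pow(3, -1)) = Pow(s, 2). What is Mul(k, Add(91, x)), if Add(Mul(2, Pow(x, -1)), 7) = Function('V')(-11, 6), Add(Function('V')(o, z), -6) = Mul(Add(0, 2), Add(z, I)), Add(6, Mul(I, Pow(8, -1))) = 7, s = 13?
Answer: Rational(415571, 9) ≈ 46175.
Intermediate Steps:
I = 8 (I = Add(-48, Mul(8, 7)) = Add(-48, 56) = 8)
Function('V')(o, z) = Add(22, Mul(2, z)) (Function('V')(o, z) = Add(6, Mul(Add(0, 2), Add(z, 8))) = Add(6, Mul(2, Add(8, z))) = Add(6, Add(16, Mul(2, z))) = Add(22, Mul(2, z)))
k = 507 (k = Mul(3, Pow(13, 2)) = Mul(3, 169) = 507)
x = Rational(2, 27) (x = Mul(2, Pow(Add(-7, Add(22, Mul(2, 6))), -1)) = Mul(2, Pow(Add(-7, Add(22, 12)), -1)) = Mul(2, Pow(Add(-7, 34), -1)) = Mul(2, Pow(27, -1)) = Mul(2, Rational(1, 27)) = Rational(2, 27) ≈ 0.074074)
Mul(k, Add(91, x)) = Mul(507, Add(91, Rational(2, 27))) = Mul(507, Rational(2459, 27)) = Rational(415571, 9)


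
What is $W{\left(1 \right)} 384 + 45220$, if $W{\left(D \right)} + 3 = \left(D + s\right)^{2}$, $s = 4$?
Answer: $53668$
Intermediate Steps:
$W{\left(D \right)} = -3 + \left(4 + D\right)^{2}$ ($W{\left(D \right)} = -3 + \left(D + 4\right)^{2} = -3 + \left(4 + D\right)^{2}$)
$W{\left(1 \right)} 384 + 45220 = \left(-3 + \left(4 + 1\right)^{2}\right) 384 + 45220 = \left(-3 + 5^{2}\right) 384 + 45220 = \left(-3 + 25\right) 384 + 45220 = 22 \cdot 384 + 45220 = 8448 + 45220 = 53668$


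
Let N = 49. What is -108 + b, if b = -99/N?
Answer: -5391/49 ≈ -110.02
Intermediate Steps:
b = -99/49 ≈ -2.0204
-108 + b = -108 - 99/49 = -5391/49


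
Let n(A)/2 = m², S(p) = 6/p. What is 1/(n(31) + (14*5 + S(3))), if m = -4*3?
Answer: 1/360 ≈ 0.0027778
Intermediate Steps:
m = -12
n(A) = 288 (n(A) = 2*(-12)² = 2*144 = 288)
1/(n(31) + (14*5 + S(3))) = 1/(288 + (14*5 + 6/3)) = 1/(288 + (70 + 6*(⅓))) = 1/(288 + (70 + 2)) = 1/(288 + 72) = 1/360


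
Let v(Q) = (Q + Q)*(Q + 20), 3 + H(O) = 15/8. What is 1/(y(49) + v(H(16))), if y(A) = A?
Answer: 32/209 ≈ 0.15311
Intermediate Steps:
H(O) = -9/8 (H(O) = -3 + 15/8 = -9/8)
v(Q) = 2*Q*(20 + Q) (v(Q) = (2*Q)*(20 + Q) = 2*Q*(20 + Q))
1/(y(49) + v(H(16))) = 1/(49 + 2*(-9/8)*(20 - 9/8)) = 1/(49 + 2*(-9/8)*(151/8)) = 1/(49 - 1359/32) = 1/(209/32) = 32/209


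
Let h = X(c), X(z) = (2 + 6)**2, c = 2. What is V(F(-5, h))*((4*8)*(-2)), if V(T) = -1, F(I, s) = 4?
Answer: 64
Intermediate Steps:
X(z) = 64 (X(z) = 8**2 = 64)
h = 64
V(F(-5, h))*((4*8)*(-2)) = -4*8*(-2) = -32*(-2) = -1*(-64) = 64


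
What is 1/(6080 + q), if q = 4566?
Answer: 1/10646 ≈ 9.3932e-5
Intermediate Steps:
1/(6080 + q) = 1/(6080 + 4566) = 1/10646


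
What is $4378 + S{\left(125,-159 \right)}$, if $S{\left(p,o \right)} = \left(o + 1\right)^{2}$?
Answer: $29342$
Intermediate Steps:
$S{\left(p,o \right)} = \left(1 + o\right)^{2}$
$4378 + S{\left(125,-159 \right)} = 4378 + \left(1 - 159\right)^{2} = 4378 + \left(-158\right)^{2} = 4378 + 24964 = 29342$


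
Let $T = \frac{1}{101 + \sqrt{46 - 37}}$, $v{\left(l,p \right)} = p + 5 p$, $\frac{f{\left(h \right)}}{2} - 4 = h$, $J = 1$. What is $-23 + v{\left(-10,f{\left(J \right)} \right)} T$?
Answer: $- \frac{583}{26} \approx -22.423$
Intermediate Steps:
$f{\left(h \right)} = 8 + 2 h$
$v{\left(l,p \right)} = 6 p$
$T = \frac{1}{104}$ ($T = \frac{1}{101 + \sqrt{9}} = \frac{1}{101 + 3} = \frac{1}{104} \approx 0.0096154$)
$-23 + v{\left(-10,f{\left(J \right)} \right)} T = -23 + 6 \left(8 + 2 \cdot 1\right) \frac{1}{104} = -23 + 6 \left(8 + 2\right) \frac{1}{104} = -23 + 6 \cdot 10 \cdot \frac{1}{104} = -23 + 60 \cdot \frac{1}{104} = -23 + \frac{15}{26} = - \frac{583}{26}$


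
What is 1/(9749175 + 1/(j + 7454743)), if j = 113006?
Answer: 7567749/73779309357076 ≈ 1.0257e-7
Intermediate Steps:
1/(9749175 + 1/(j + 7454743)) = 1/(9749175 + 1/(113006 + 7454743)) = 1/(9749175 + 1/7567749) = 1/(73779309357076/7567749) = 7567749/73779309357076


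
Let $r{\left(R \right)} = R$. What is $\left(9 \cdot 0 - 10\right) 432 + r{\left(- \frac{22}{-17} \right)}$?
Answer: $- \frac{73418}{17} \approx -4318.7$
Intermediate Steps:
$\left(9 \cdot 0 - 10\right) 432 + r{\left(- \frac{22}{-17} \right)} = \left(9 \cdot 0 - 10\right) 432 - \frac{22}{-17} = \left(0 - 10\right) 432 - - \frac{22}{17} = \left(-10\right) 432 + \frac{22}{17} = -4320 + \frac{22}{17} = - \frac{73418}{17}$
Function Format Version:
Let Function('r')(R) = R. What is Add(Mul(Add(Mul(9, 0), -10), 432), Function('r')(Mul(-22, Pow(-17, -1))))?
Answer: Rational(-73418, 17) ≈ -4318.7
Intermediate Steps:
Add(Mul(Add(Mul(9, 0), -10), 432), Function('r')(Mul(-22, Pow(-17, -1)))) = Add(Mul(Add(Mul(9, 0), -10), 432), Mul(-22, Pow(-17, -1))) = Add(Mul(Add(0, -10), 432), Mul(-22, Rational(-1, 17))) = Add(Mul(-10, 432), Rational(22, 17)) = Add(-4320, Rational(22, 17)) = Rational(-73418, 17)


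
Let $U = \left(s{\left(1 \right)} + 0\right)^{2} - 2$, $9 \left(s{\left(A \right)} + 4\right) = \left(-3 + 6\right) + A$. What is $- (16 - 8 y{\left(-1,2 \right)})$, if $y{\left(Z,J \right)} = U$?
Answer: $\frac{5600}{81} \approx 69.136$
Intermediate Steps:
$s{\left(A \right)} = - \frac{11}{3} + \frac{A}{9}$ ($s{\left(A \right)} = -4 + \frac{\left(-3 + 6\right) + A}{9} = -4 + \frac{3 + A}{9} = -4 + \left(\frac{1}{3} + \frac{A}{9}\right) = - \frac{11}{3} + \frac{A}{9}$)
$U = \frac{862}{81}$ ($U = \left(\left(- \frac{11}{3} + \frac{1}{9} \cdot 1\right) + 0\right)^{2} - 2 = \left(\left(- \frac{11}{3} + \frac{1}{9}\right) + 0\right)^{2} - 2 = \left(- \frac{32}{9} + 0\right)^{2} - 2 = \left(- \frac{32}{9}\right)^{2} - 2 = \frac{1024}{81} - 2 = \frac{862}{81} \approx 10.642$)
$y{\left(Z,J \right)} = \frac{862}{81}$
$- (16 - 8 y{\left(-1,2 \right)}) = - (16 - \frac{6896}{81}) = \left(-1\right) \left(- \frac{5600}{81}\right) = \frac{5600}{81}$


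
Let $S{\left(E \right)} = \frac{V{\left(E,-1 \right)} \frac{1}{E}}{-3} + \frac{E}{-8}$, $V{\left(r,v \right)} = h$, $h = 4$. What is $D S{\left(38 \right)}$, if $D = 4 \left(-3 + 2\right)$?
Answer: $\frac{1091}{57} \approx 19.14$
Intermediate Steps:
$V{\left(r,v \right)} = 4$
$S{\left(E \right)} = - \frac{4}{3 E} - \frac{E}{8}$ ($S{\left(E \right)} = \frac{4 \frac{1}{E}}{-3} + \frac{E}{-8} = \frac{4}{E} \left(- \frac{1}{3}\right) + E \left(- \frac{1}{8}\right) = - \frac{4}{3 E} - \frac{E}{8}$)
$D = -4$ ($D = 4 \left(-1\right) = -4$)
$D S{\left(38 \right)} = - 4 \left(- \frac{4}{3 \cdot 38} - \frac{19}{4}\right) = - 4 \left(\left(- \frac{4}{3}\right) \frac{1}{38} - \frac{19}{4}\right) = - 4 \left(- \frac{2}{57} - \frac{19}{4}\right) = \left(-4\right) \left(- \frac{1091}{228}\right) = \frac{1091}{57}$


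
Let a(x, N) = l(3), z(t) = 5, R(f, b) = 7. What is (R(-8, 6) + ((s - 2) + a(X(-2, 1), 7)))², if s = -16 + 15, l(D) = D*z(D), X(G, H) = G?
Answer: 361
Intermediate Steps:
l(D) = 5*D (l(D) = D*5 = 5*D)
s = -1
a(x, N) = 15 (a(x, N) = 5*3 = 15)
(R(-8, 6) + ((s - 2) + a(X(-2, 1), 7)))² = (7 + ((-1 - 2) + 15))² = (7 + (-3 + 15))² = (7 + 12)² = 19² = 361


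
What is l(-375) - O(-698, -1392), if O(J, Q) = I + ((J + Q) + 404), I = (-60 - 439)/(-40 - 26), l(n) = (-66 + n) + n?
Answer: 56921/66 ≈ 862.44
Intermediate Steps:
l(n) = -66 + 2*n
I = 499/66 (I = -499/(-66) = -499*(-1/66) = 499/66 ≈ 7.5606)
O(J, Q) = 27163/66 + J + Q (O(J, Q) = 499/66 + ((J + Q) + 404) = 499/66 + (404 + J + Q) = 27163/66 + J + Q)
l(-375) - O(-698, -1392) = (-66 + 2*(-375)) - (27163/66 - 698 - 1392) = (-66 - 750) - 1*(-110777/66) = -816 + 110777/66 = 56921/66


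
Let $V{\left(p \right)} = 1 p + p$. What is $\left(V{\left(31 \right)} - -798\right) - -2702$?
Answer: $3562$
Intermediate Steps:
$V{\left(p \right)} = 2 p$ ($V{\left(p \right)} = p + p = 2 p$)
$\left(V{\left(31 \right)} - -798\right) - -2702 = \left(2 \cdot 31 - -798\right) - -2702 = \left(62 + 798\right) + 2702 = 860 + 2702 = 3562$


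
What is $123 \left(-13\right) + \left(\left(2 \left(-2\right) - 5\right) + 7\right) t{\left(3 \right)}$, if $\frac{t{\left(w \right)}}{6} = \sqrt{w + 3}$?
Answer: $-1599 - 12 \sqrt{6} \approx -1628.4$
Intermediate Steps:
$t{\left(w \right)} = 6 \sqrt{3 + w}$ ($t{\left(w \right)} = 6 \sqrt{w + 3} = 6 \sqrt{3 + w}$)
$123 \left(-13\right) + \left(\left(2 \left(-2\right) - 5\right) + 7\right) t{\left(3 \right)} = 123 \left(-13\right) + \left(\left(2 \left(-2\right) - 5\right) + 7\right) 6 \sqrt{3 + 3} = -1599 + \left(\left(-4 - 5\right) + 7\right) 6 \sqrt{6} = -1599 + \left(-9 + 7\right) 6 \sqrt{6} = -1599 - 2 \cdot 6 \sqrt{6} = -1599 - 12 \sqrt{6}$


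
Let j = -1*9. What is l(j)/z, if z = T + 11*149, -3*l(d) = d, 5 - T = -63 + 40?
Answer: 3/1667 ≈ 0.0017996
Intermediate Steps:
T = 28 (T = 5 - (-63 + 40) = 5 - 1*(-23) = 5 + 23 = 28)
j = -9
l(d) = -d/3
z = 1667 (z = 28 + 11*149 = 28 + 1639 = 1667)
l(j)/z = -⅓*(-9)/1667 = 3*(1/1667) = 3/1667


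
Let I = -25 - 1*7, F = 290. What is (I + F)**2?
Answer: 66564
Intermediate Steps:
I = -32 (I = -25 - 7 = -32)
(I + F)**2 = (-32 + 290)**2 = 258**2 = 66564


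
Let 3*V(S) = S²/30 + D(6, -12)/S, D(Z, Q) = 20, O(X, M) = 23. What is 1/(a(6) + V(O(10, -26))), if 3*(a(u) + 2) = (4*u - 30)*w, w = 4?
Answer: -2070/7933 ≈ -0.26094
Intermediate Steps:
V(S) = S²/90 + 20/(3*S) (V(S) = (S²/30 + 20/S)/3 = (20/S + S²/30)/3 = S²/90 + 20/(3*S))
a(u) = -42 + 16*u/3 (a(u) = -2 + ((4*u - 30)*4)/3 = -2 + ((-30 + 4*u)*4)/3 = -2 + (-120 + 16*u)/3 = -2 + (-40 + 16*u/3) = -42 + 16*u/3)
1/(a(6) + V(O(10, -26))) = 1/((-42 + (16/3)*6) + (1/90)*(600 + 23³)/23) = 1/((-42 + 32) + (1/90)*(1/23)*(600 + 12167)) = 1/(-10 + (1/90)*(1/23)*12767) = 1/(-10 + 12767/2070) = 1/(-7933/2070) = -2070/7933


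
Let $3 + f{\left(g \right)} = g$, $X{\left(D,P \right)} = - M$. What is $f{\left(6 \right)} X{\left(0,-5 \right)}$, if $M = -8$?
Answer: $24$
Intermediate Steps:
$X{\left(D,P \right)} = 8$ ($X{\left(D,P \right)} = \left(-1\right) \left(-8\right) = 8$)
$f{\left(g \right)} = -3 + g$
$f{\left(6 \right)} X{\left(0,-5 \right)} = \left(-3 + 6\right) 8 = 3 \cdot 8 = 24$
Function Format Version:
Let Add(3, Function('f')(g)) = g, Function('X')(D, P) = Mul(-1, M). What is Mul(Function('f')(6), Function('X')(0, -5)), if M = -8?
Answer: 24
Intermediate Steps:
Function('X')(D, P) = 8 (Function('X')(D, P) = Mul(-1, -8) = 8)
Function('f')(g) = Add(-3, g)
Mul(Function('f')(6), Function('X')(0, -5)) = Mul(Add(-3, 6), 8) = Mul(3, 8) = 24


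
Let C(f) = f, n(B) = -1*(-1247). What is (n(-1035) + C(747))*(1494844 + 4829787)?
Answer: 12611314214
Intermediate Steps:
n(B) = 1247
(n(-1035) + C(747))*(1494844 + 4829787) = (1247 + 747)*(1494844 + 4829787) = 1994*6324631 = 12611314214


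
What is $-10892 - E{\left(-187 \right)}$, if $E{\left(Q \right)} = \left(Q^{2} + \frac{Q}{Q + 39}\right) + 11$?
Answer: $- \frac{6789243}{148} \approx -45873.0$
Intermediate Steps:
$E{\left(Q \right)} = 11 + Q^{2} + \frac{Q}{39 + Q}$ ($E{\left(Q \right)} = \left(Q^{2} + \frac{Q}{39 + Q}\right) + 11 = 11 + Q^{2} + \frac{Q}{39 + Q}$)
$-10892 - E{\left(-187 \right)} = -10892 - \frac{429 + \left(-187\right)^{3} + 12 \left(-187\right) + 39 \left(-187\right)^{2}}{39 - 187} = -10892 - \frac{429 - 6539203 - 2244 + 39 \cdot 34969}{-148} = -10892 - - \frac{429 - 6539203 - 2244 + 1363791}{148} = -10892 - \left(- \frac{1}{148}\right) \left(-5177227\right) = -10892 - \frac{5177227}{148} = - \frac{6789243}{148}$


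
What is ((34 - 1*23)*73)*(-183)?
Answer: -146949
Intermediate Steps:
((34 - 1*23)*73)*(-183) = ((34 - 23)*73)*(-183) = (11*73)*(-183) = 803*(-183) = -146949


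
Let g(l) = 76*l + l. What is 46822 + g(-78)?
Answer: 40816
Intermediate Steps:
g(l) = 77*l
46822 + g(-78) = 46822 + 77*(-78) = 46822 - 6006 = 40816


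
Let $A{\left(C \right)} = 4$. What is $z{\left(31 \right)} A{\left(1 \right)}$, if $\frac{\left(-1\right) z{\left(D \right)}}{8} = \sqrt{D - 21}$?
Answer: $- 32 \sqrt{10} \approx -101.19$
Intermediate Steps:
$z{\left(D \right)} = - 8 \sqrt{-21 + D}$ ($z{\left(D \right)} = - 8 \sqrt{D - 21} = - 8 \sqrt{-21 + D}$)
$z{\left(31 \right)} A{\left(1 \right)} = - 8 \sqrt{-21 + 31} \cdot 4 = - 8 \sqrt{10} \cdot 4 = - 32 \sqrt{10}$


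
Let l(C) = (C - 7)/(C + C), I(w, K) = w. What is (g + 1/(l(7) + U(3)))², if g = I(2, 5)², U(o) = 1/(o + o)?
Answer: 100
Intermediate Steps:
l(C) = (-7 + C)/(2*C) (l(C) = (-7 + C)/((2*C)) = (-7 + C)*(1/(2*C)) = (-7 + C)/(2*C))
U(o) = 1/(2*o)
g = 4 (g = 2² = 4)
(g + 1/(l(7) + U(3)))² = (4 + 1/((½)*(-7 + 7)/7 + (½)/3))² = (4 + 1/((½)*(⅐)*0 + (½)*(⅓)))² = (4 + 1/(0 + ⅙))² = (4 + 1/(⅙))² = (4 + 6)² = 10² = 100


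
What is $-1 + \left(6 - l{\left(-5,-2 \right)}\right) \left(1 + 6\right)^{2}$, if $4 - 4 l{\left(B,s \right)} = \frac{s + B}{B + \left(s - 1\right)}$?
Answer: $\frac{8151}{32} \approx 254.72$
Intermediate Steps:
$l{\left(B,s \right)} = 1 - \frac{B + s}{4 \left(-1 + B + s\right)}$ ($l{\left(B,s \right)} = 1 - \frac{\left(s + B\right) \frac{1}{B + \left(s - 1\right)}}{4} = 1 - \frac{\left(B + s\right) \frac{1}{B + \left(s - 1\right)}}{4} = 1 - \frac{\left(B + s\right) \frac{1}{B + \left(-1 + s\right)}}{4} = 1 - \frac{\left(B + s\right) \frac{1}{-1 + B + s}}{4} = 1 - \frac{\frac{1}{-1 + B + s} \left(B + s\right)}{4} = 1 - \frac{B + s}{4 \left(-1 + B + s\right)}$)
$-1 + \left(6 - l{\left(-5,-2 \right)}\right) \left(1 + 6\right)^{2} = -1 + \left(6 - \frac{-4 + 3 \left(-5\right) + 3 \left(-2\right)}{4 \left(-1 - 5 - 2\right)}\right) \left(1 + 6\right)^{2} = -1 + \left(6 - \frac{-4 - 15 - 6}{4 \left(-8\right)}\right) 7^{2} = -1 + \left(6 - \frac{1}{4} \left(- \frac{1}{8}\right) \left(-25\right)\right) 49 = -1 + \left(6 - \frac{25}{32}\right) 49 = -1 + \frac{167}{32} \cdot 49 = -1 + \frac{8183}{32} = \frac{8151}{32}$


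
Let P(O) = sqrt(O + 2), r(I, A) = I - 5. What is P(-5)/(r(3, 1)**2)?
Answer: I*sqrt(3)/4 ≈ 0.43301*I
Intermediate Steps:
r(I, A) = -5 + I
P(O) = sqrt(2 + O)
P(-5)/(r(3, 1)**2) = sqrt(2 - 5)/((-5 + 3)**2) = sqrt(-3)/((-2)**2) = (I*sqrt(3))/4 = I*sqrt(3)/4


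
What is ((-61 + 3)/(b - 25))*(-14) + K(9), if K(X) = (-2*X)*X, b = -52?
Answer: -1898/11 ≈ -172.55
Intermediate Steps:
K(X) = -2*X²
((-61 + 3)/(b - 25))*(-14) + K(9) = ((-61 + 3)/(-52 - 25))*(-14) - 2*9² = -58/(-77)*(-14) - 2*81 = -58*(-1/77)*(-14) - 162 = (58/77)*(-14) - 162 = -116/11 - 162 = -1898/11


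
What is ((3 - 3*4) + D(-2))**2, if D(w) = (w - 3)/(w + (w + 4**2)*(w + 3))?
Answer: 12769/144 ≈ 88.674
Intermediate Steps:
D(w) = (-3 + w)/(w + (3 + w)*(16 + w)) (D(w) = (-3 + w)/(w + (w + 16)*(3 + w)) = (-3 + w)/(w + (16 + w)*(3 + w)) = (-3 + w)/(w + (3 + w)*(16 + w)))
((3 - 3*4) + D(-2))**2 = ((3 - 3*4) + (-3 - 2)/(48 + (-2)**2 + 20*(-2)))**2 = ((3 - 12) - 5/(48 + 4 - 40))**2 = (-9 - 5/12)**2 = (-113/12)**2 = 12769/144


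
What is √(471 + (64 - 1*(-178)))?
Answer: √713 ≈ 26.702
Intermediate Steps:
√(471 + (64 - 1*(-178))) = √(471 + (64 + 178)) = √(471 + 242) = √713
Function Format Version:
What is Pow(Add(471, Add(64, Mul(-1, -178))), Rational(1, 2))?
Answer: Pow(713, Rational(1, 2)) ≈ 26.702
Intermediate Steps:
Pow(Add(471, Add(64, Mul(-1, -178))), Rational(1, 2)) = Pow(Add(471, Add(64, 178)), Rational(1, 2)) = Pow(Add(471, 242), Rational(1, 2)) = Pow(713, Rational(1, 2))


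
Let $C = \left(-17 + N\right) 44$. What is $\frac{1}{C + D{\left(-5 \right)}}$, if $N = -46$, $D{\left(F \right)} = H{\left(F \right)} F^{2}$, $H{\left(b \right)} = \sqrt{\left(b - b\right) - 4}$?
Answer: $- \frac{693}{1921621} - \frac{25 i}{3843242} \approx -0.00036063 - 6.5049 \cdot 10^{-6} i$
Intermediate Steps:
$H{\left(b \right)} = 2 i$ ($H{\left(b \right)} = \sqrt{0 - 4} = \sqrt{-4} = 2 i$)
$D{\left(F \right)} = 2 i F^{2}$
$C = -2772$ ($C = \left(-17 - 46\right) 44 = \left(-63\right) 44 = -2772$)
$\frac{1}{C + D{\left(-5 \right)}} = \frac{1}{-2772 + 2 i \left(-5\right)^{2}} = \frac{1}{-2772 + 2 i 25} = \frac{1}{-2772 + 50 i} = \frac{-2772 - 50 i}{7686484}$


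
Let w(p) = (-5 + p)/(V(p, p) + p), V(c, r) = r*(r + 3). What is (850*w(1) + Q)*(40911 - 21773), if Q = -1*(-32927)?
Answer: 617143086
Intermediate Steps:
V(c, r) = r*(3 + r)
w(p) = (-5 + p)/(p + p*(3 + p)) (w(p) = (-5 + p)/(p*(3 + p) + p) = (-5 + p)/(p + p*(3 + p)))
Q = 32927
(850*w(1) + Q)*(40911 - 21773) = (850*((-5 + 1)/(1*(4 + 1))) + 32927)*(40911 - 21773) = (850*(1*(-4)/5) + 32927)*19138 = (850*(1*(⅕)*(-4)) + 32927)*19138 = (850*(-⅘) + 32927)*19138 = (-680 + 32927)*19138 = 32247*19138 = 617143086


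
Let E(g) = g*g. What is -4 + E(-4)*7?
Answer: 108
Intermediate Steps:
E(g) = g²
-4 + E(-4)*7 = -4 + (-4)²*7 = -4 + 16*7 = -4 + 112 = 108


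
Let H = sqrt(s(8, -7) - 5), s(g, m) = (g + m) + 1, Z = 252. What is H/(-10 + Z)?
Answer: I*sqrt(3)/242 ≈ 0.0071572*I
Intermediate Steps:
s(g, m) = 1 + g + m
H = I*sqrt(3) (H = sqrt((1 + 8 - 7) - 5) = sqrt(2 - 5) = sqrt(-3) = I*sqrt(3) ≈ 1.732*I)
H/(-10 + Z) = (I*sqrt(3))/(-10 + 252) = (I*sqrt(3))/242 = (I*sqrt(3))*(1/242) = I*sqrt(3)/242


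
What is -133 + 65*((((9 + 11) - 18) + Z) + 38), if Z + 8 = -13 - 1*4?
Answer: 842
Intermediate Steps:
Z = -25 (Z = -8 + (-13 - 1*4) = -8 + (-13 - 4) = -8 - 17 = -25)
-133 + 65*((((9 + 11) - 18) + Z) + 38) = -133 + 65*((((9 + 11) - 18) - 25) + 38) = -133 + 65*(((20 - 18) - 25) + 38) = -133 + 65*((2 - 25) + 38) = -133 + 65*(-23 + 38) = -133 + 65*15 = -133 + 975 = 842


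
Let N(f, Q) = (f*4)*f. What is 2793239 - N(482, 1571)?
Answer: 1863943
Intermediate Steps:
N(f, Q) = 4*f² (N(f, Q) = (4*f)*f = 4*f²)
2793239 - N(482, 1571) = 2793239 - 4*482² = 2793239 - 4*232324 = 2793239 - 1*929296 = 2793239 - 929296 = 1863943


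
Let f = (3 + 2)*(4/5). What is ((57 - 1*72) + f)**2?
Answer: 121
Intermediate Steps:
f = 4 (f = 5*(4*(1/5)) = 5*(4/5) = 4)
((57 - 1*72) + f)**2 = ((57 - 1*72) + 4)**2 = ((57 - 72) + 4)**2 = (-15 + 4)**2 = (-11)**2 = 121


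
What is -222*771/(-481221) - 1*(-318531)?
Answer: 17031553057/53469 ≈ 3.1853e+5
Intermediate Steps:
-222*771/(-481221) - 1*(-318531) = -171162*(-1/481221) + 318531 = 19018/53469 + 318531 = 17031553057/53469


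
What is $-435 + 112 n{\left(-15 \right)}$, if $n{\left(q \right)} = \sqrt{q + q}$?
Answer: $-435 + 112 i \sqrt{30} \approx -435.0 + 613.45 i$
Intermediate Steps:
$n{\left(q \right)} = \sqrt{2} \sqrt{q}$ ($n{\left(q \right)} = \sqrt{2 q} = \sqrt{2} \sqrt{q}$)
$-435 + 112 n{\left(-15 \right)} = -435 + 112 \sqrt{2} \sqrt{-15} = -435 + 112 \sqrt{2} i \sqrt{15} = -435 + 112 i \sqrt{30}$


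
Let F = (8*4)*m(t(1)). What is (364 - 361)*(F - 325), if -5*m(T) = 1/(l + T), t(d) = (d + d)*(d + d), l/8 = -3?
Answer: -24351/25 ≈ -974.04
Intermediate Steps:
l = -24 (l = 8*(-3) = -24)
t(d) = 4*d² (t(d) = (2*d)*(2*d) = 4*d²)
m(T) = -1/(5*(-24 + T))
F = 8/25 (F = (8*4)*(-1/(-120 + 5*(4*1²))) = 32*(-1/(-120 + 5*(4*1))) = 32*(-1/(-120 + 5*4)) = 32*(-1/(-120 + 20)) = 32*(-1/(-100)) = 32*(-1*(-1/100)) = 32*(1/100) = 8/25 ≈ 0.32000)
(364 - 361)*(F - 325) = (364 - 361)*(8/25 - 325) = 3*(-8117/25) = -24351/25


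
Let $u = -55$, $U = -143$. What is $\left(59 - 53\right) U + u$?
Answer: $-913$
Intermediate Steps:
$\left(59 - 53\right) U + u = \left(59 - 53\right) \left(-143\right) - 55 = 6 \left(-143\right) - 55 = -858 - 55 = -913$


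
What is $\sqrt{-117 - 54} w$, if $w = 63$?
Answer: $189 i \sqrt{19} \approx 823.83 i$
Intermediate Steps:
$\sqrt{-117 - 54} w = \sqrt{-117 - 54} \cdot 63 = \sqrt{-171} \cdot 63 = 3 i \sqrt{19} \cdot 63 = 189 i \sqrt{19}$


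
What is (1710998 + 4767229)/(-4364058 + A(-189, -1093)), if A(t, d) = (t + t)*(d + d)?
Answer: -2159409/1179250 ≈ -1.8312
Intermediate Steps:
A(t, d) = 4*d*t (A(t, d) = (2*t)*(2*d) = 4*d*t)
(1710998 + 4767229)/(-4364058 + A(-189, -1093)) = (1710998 + 4767229)/(-4364058 + 4*(-1093)*(-189)) = 6478227/(-4364058 + 826308) = 6478227/(-3537750) = 6478227*(-1/3537750) = -2159409/1179250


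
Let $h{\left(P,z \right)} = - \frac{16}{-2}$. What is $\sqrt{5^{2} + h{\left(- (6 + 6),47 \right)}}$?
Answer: $\sqrt{33} \approx 5.7446$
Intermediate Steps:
$h{\left(P,z \right)} = 8$ ($h{\left(P,z \right)} = \left(-16\right) \left(- \frac{1}{2}\right) = 8$)
$\sqrt{5^{2} + h{\left(- (6 + 6),47 \right)}} = \sqrt{5^{2} + 8} = \sqrt{25 + 8} = \sqrt{33}$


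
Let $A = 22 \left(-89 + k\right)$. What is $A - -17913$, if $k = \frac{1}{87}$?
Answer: $\frac{1388107}{87} \approx 15955.0$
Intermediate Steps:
$k = \frac{1}{87} \approx 0.011494$
$A = - \frac{170324}{87}$ ($A = 22 \left(-89 + \frac{1}{87}\right) = 22 \left(- \frac{7742}{87}\right) = - \frac{170324}{87} \approx -1957.7$)
$A - -17913 = - \frac{170324}{87} - -17913 = - \frac{170324}{87} + 17913 = \frac{1388107}{87}$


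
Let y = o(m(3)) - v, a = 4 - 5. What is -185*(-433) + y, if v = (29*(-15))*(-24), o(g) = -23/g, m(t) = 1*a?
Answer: 69688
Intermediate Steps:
a = -1
m(t) = -1 (m(t) = 1*(-1) = -1)
v = 10440 (v = -435*(-24) = 10440)
y = -10417 (y = -23/(-1) - 1*10440 = -23*(-1) - 10440 = 23 - 10440 = -10417)
-185*(-433) + y = -185*(-433) - 10417 = 80105 - 10417 = 69688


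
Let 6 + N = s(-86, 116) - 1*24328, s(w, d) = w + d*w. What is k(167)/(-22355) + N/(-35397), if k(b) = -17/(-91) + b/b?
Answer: 69968131904/72008294085 ≈ 0.97167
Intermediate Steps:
k(b) = 108/91 (k(b) = -17*(-1/91) + 1 = 17/91 + 1 = 108/91)
N = -34396 (N = -6 + (-86*(1 + 116) - 1*24328) = -6 + (-86*117 - 24328) = -6 + (-10062 - 24328) = -6 - 34390 = -34396)
k(167)/(-22355) + N/(-35397) = (108/91)/(-22355) - 34396/(-35397) = (108/91)*(-1/22355) - 34396*(-1/35397) = -108/2034305 + 34396/35397 = 69968131904/72008294085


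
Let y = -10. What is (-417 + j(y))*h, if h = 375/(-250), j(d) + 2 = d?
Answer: 1287/2 ≈ 643.50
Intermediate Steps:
j(d) = -2 + d
h = -3/2 (h = 375*(-1/250) = -3/2 ≈ -1.5000)
(-417 + j(y))*h = (-417 + (-2 - 10))*(-3/2) = (-417 - 12)*(-3/2) = -429*(-3/2) = 1287/2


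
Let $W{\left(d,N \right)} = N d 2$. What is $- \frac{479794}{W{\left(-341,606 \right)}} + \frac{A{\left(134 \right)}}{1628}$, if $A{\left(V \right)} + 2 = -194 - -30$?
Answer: $\frac{4048285}{3822951} \approx 1.0589$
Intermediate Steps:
$W{\left(d,N \right)} = 2 N d$
$A{\left(V \right)} = -166$ ($A{\left(V \right)} = -2 - 164 = -166$)
$- \frac{479794}{W{\left(-341,606 \right)}} + \frac{A{\left(134 \right)}}{1628} = - \frac{479794}{2 \cdot 606 \left(-341\right)} - \frac{166}{1628} = - \frac{479794}{-413292} - \frac{83}{814} = \left(-479794\right) \left(- \frac{1}{413292}\right) - \frac{83}{814} = \frac{239897}{206646} - \frac{83}{814} = \frac{4048285}{3822951}$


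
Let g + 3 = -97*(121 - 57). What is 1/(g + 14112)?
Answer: 1/7901 ≈ 0.00012657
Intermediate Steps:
g = -6211 (g = -3 - 97*(121 - 57) = -3 - 97*64 = -3 - 6208 = -6211)
1/(g + 14112) = 1/(-6211 + 14112) = 1/7901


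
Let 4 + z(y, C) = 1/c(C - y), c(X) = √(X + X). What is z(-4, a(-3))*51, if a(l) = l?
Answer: -204 + 51*√2/2 ≈ -167.94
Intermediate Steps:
c(X) = √2*√X (c(X) = √(2*X) = √2*√X)
z(y, C) = -4 + √2/(2*√(C - y)) (z(y, C) = -4 + 1/(√2*√(C - y)) = -4 + √2/(2*√(C - y)))
z(-4, a(-3))*51 = (-4 + √2/(2*√(-3 - 1*(-4))))*51 = (-4 + √2/(2*√(-3 + 4)))*51 = (-4 + √2/(2*√1))*51 = (-4 + (½)*√2*1)*51 = (-4 + √2/2)*51 = -204 + 51*√2/2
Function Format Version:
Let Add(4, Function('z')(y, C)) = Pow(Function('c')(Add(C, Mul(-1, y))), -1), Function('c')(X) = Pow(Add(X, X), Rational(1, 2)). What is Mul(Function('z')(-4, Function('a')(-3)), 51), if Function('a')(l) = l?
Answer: Add(-204, Mul(Rational(51, 2), Pow(2, Rational(1, 2)))) ≈ -167.94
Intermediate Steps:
Function('c')(X) = Mul(Pow(2, Rational(1, 2)), Pow(X, Rational(1, 2))) (Function('c')(X) = Pow(Mul(2, X), Rational(1, 2)) = Mul(Pow(2, Rational(1, 2)), Pow(X, Rational(1, 2))))
Function('z')(y, C) = Add(-4, Mul(Rational(1, 2), Pow(2, Rational(1, 2)), Pow(Add(C, Mul(-1, y)), Rational(-1, 2)))) (Function('z')(y, C) = Add(-4, Pow(Mul(Pow(2, Rational(1, 2)), Pow(Add(C, Mul(-1, y)), Rational(1, 2))), -1)) = Add(-4, Mul(Rational(1, 2), Pow(2, Rational(1, 2)), Pow(Add(C, Mul(-1, y)), Rational(-1, 2)))))
Mul(Function('z')(-4, Function('a')(-3)), 51) = Mul(Add(-4, Mul(Rational(1, 2), Pow(2, Rational(1, 2)), Pow(Add(-3, Mul(-1, -4)), Rational(-1, 2)))), 51) = Mul(Add(-4, Mul(Rational(1, 2), Pow(2, Rational(1, 2)), Pow(Add(-3, 4), Rational(-1, 2)))), 51) = Mul(Add(-4, Mul(Rational(1, 2), Pow(2, Rational(1, 2)), Pow(1, Rational(-1, 2)))), 51) = Mul(Add(-4, Mul(Rational(1, 2), Pow(2, Rational(1, 2)), 1)), 51) = Mul(Add(-4, Mul(Rational(1, 2), Pow(2, Rational(1, 2)))), 51) = Add(-204, Mul(Rational(51, 2), Pow(2, Rational(1, 2))))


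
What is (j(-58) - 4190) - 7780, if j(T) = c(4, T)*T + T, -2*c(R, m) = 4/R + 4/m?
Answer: -12001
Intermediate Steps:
c(R, m) = -2/R - 2/m (c(R, m) = -(4/R + 4/m)/2 = -2/R - 2/m)
j(T) = T + T*(-½ - 2/T) (j(T) = (-2/4 - 2/T)*T + T = (-2*¼ - 2/T)*T + T = (-½ - 2/T)*T + T = T*(-½ - 2/T) + T = T + T*(-½ - 2/T))
(j(-58) - 4190) - 7780 = ((-2 + (½)*(-58)) - 4190) - 7780 = ((-2 - 29) - 4190) - 7780 = (-31 - 4190) - 7780 = -4221 - 7780 = -12001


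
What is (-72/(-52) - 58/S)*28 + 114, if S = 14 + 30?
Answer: 16568/143 ≈ 115.86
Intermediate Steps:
S = 44
(-72/(-52) - 58/S)*28 + 114 = (-72/(-52) - 58/44)*28 + 114 = (-72*(-1/52) - 58*1/44)*28 + 114 = (18/13 - 29/22)*28 + 114 = (19/286)*28 + 114 = 266/143 + 114 = 16568/143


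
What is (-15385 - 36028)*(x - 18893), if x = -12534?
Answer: 1615756351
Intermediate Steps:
(-15385 - 36028)*(x - 18893) = (-15385 - 36028)*(-12534 - 18893) = -51413*(-31427) = 1615756351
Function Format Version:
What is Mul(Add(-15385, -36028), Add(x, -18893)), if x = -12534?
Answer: 1615756351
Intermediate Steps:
Mul(Add(-15385, -36028), Add(x, -18893)) = Mul(Add(-15385, -36028), Add(-12534, -18893)) = Mul(-51413, -31427) = 1615756351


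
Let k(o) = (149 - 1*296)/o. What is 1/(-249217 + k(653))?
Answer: -653/162738848 ≈ -4.0126e-6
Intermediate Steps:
k(o) = -147/o (k(o) = (149 - 296)/o = -147/o)
1/(-249217 + k(653)) = 1/(-249217 - 147/653) = 1/(-162738848/653) = -653/162738848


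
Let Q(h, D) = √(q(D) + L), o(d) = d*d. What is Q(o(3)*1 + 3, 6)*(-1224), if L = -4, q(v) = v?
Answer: -1224*√2 ≈ -1731.0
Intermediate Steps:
o(d) = d²
Q(h, D) = √(-4 + D) (Q(h, D) = √(D - 4) = √(-4 + D))
Q(o(3)*1 + 3, 6)*(-1224) = √(-4 + 6)*(-1224) = √2*(-1224) = -1224*√2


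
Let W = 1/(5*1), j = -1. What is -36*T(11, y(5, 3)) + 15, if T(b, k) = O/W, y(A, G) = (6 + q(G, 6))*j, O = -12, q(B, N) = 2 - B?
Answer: 2175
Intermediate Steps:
y(A, G) = -8 + G (y(A, G) = (6 + (2 - G))*(-1) = (8 - G)*(-1) = -8 + G)
W = ⅕ (W = 1/5 = ⅕ ≈ 0.20000)
T(b, k) = -60 (T(b, k) = -12/⅕ = -12*5 = -60)
-36*T(11, y(5, 3)) + 15 = -36*(-60) + 15 = 2160 + 15 = 2175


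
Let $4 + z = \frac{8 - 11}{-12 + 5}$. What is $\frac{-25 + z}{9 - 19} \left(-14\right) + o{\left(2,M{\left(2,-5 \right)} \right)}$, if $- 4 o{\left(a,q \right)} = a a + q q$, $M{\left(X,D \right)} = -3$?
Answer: $- \frac{173}{4} \approx -43.25$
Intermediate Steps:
$z = - \frac{25}{7}$ ($z = -4 + \frac{8 - 11}{-12 + 5} = -4 - \frac{3}{-7} = -4 - - \frac{3}{7} = -4 + \frac{3}{7} = - \frac{25}{7} \approx -3.5714$)
$o{\left(a,q \right)} = - \frac{a^{2}}{4} - \frac{q^{2}}{4}$ ($o{\left(a,q \right)} = - \frac{a a + q q}{4} = - \frac{a^{2} + q^{2}}{4} = - \frac{a^{2}}{4} - \frac{q^{2}}{4}$)
$\frac{-25 + z}{9 - 19} \left(-14\right) + o{\left(2,M{\left(2,-5 \right)} \right)} = \frac{-25 - \frac{25}{7}}{9 - 19} \left(-14\right) - \left(1 + \frac{9}{4}\right) = - \frac{200}{7 \left(-10\right)} \left(-14\right) - \frac{13}{4} = \left(- \frac{200}{7}\right) \left(- \frac{1}{10}\right) \left(-14\right) - \frac{13}{4} = \frac{20}{7} \left(-14\right) - \frac{13}{4} = -40 - \frac{13}{4} = - \frac{173}{4}$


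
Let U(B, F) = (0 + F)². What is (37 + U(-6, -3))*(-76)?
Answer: -3496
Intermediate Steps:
U(B, F) = F²
(37 + U(-6, -3))*(-76) = (37 + (-3)²)*(-76) = (37 + 9)*(-76) = 46*(-76) = -3496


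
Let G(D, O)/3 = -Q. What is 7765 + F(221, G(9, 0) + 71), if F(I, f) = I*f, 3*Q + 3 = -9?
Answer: 26108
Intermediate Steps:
Q = -4 (Q = -1 + (⅓)*(-9) = -1 - 3 = -4)
G(D, O) = 12 (G(D, O) = 3*(-1*(-4)) = 3*4 = 12)
7765 + F(221, G(9, 0) + 71) = 7765 + 221*(12 + 71) = 7765 + 221*83 = 7765 + 18343 = 26108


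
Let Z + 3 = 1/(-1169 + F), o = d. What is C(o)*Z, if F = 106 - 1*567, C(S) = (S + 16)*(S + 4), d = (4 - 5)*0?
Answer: -156512/815 ≈ -192.04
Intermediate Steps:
d = 0 (d = -1*0 = 0)
o = 0
C(S) = (4 + S)*(16 + S) (C(S) = (16 + S)*(4 + S) = (4 + S)*(16 + S))
F = -461 (F = 106 - 567 = -461)
Z = -4891/1630 (Z = -3 + 1/(-1169 - 461) = -3 + 1/(-1630) = -3 - 1/1630 = -4891/1630 ≈ -3.0006)
C(o)*Z = (64 + 0² + 20*0)*(-4891/1630) = (64 + 0 + 0)*(-4891/1630) = 64*(-4891/1630) = -156512/815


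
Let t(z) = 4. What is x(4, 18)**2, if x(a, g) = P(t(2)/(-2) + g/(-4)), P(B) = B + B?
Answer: 169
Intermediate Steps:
P(B) = 2*B
x(a, g) = -4 - g/2 (x(a, g) = 2*(4/(-2) + g/(-4)) = 2*(4*(-1/2) + g*(-1/4)) = 2*(-2 - g/4) = -4 - g/2)
x(4, 18)**2 = (-4 - 1/2*18)**2 = (-4 - 9)**2 = (-13)**2 = 169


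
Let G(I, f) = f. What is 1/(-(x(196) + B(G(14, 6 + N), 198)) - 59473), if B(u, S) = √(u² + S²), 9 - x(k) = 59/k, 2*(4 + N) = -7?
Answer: -134414644/7995122795957 + 288120*√697/135917087531269 ≈ -1.6756e-5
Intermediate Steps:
N = -15/2 (N = -4 + (½)*(-7) = -4 - 7/2 = -15/2 ≈ -7.5000)
x(k) = 9 - 59/k
B(u, S) = √(S² + u²)
1/(-(x(196) + B(G(14, 6 + N), 198)) - 59473) = 1/(-((9 - 59/196) + √(198² + (6 - 15/2)²)) - 59473) = 1/(-((9 - 59*1/196) + √(39204 + (-3/2)²)) - 59473) = 1/(-((9 - 59/196) + √(39204 + 9/4)) - 59473) = 1/(-(1705/196 + √(156825/4)) - 59473) = 1/(-(1705/196 + 15*√697/2) - 59473) = 1/((-1705/196 - 15*√697/2) - 59473) = 1/(-11658413/196 - 15*√697/2)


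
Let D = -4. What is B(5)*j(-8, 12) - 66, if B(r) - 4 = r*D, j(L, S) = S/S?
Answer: -82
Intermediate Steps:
j(L, S) = 1
B(r) = 4 - 4*r (B(r) = 4 + r*(-4) = 4 - 4*r)
B(5)*j(-8, 12) - 66 = (4 - 4*5)*1 - 66 = (4 - 20)*1 - 66 = -16*1 - 66 = -16 - 66 = -82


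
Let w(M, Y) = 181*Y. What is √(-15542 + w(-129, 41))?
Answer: I*√8121 ≈ 90.117*I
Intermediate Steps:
√(-15542 + w(-129, 41)) = √(-15542 + 181*41) = √(-15542 + 7421) = √(-8121) = I*√8121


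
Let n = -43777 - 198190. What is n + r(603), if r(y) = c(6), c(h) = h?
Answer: -241961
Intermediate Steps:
n = -241967
r(y) = 6
n + r(603) = -241967 + 6 = -241961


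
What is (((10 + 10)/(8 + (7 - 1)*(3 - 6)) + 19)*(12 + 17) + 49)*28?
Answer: 15176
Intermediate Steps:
(((10 + 10)/(8 + (7 - 1)*(3 - 6)) + 19)*(12 + 17) + 49)*28 = ((20/(8 + 6*(-3)) + 19)*29 + 49)*28 = ((20/(8 - 18) + 19)*29 + 49)*28 = ((20/(-10) + 19)*29 + 49)*28 = ((20*(-1/10) + 19)*29 + 49)*28 = ((-2 + 19)*29 + 49)*28 = (17*29 + 49)*28 = (493 + 49)*28 = 542*28 = 15176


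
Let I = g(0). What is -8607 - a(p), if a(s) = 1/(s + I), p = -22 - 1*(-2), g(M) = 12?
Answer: -68855/8 ≈ -8606.9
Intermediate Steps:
I = 12
p = -20 (p = -22 + 2 = -20)
a(s) = 1/(12 + s) (a(s) = 1/(s + 12) = 1/(12 + s))
-8607 - a(p) = -8607 - 1/(12 - 20) = -8607 - 1/(-8) = -8607 - 1*(-⅛) = -8607 + ⅛ = -68855/8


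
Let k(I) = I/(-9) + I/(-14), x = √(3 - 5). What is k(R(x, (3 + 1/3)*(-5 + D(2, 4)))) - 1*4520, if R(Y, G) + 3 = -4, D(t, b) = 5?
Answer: -81337/18 ≈ -4518.7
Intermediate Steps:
x = I*√2 (x = √(-2) = I*√2 ≈ 1.4142*I)
R(Y, G) = -7 (R(Y, G) = -3 - 4 = -7)
k(I) = -23*I/126 (k(I) = I*(-⅑) + I*(-1/14) = -I/9 - I/14 = -23*I/126)
k(R(x, (3 + 1/3)*(-5 + D(2, 4)))) - 1*4520 = -23/126*(-7) - 1*4520 = 23/18 - 4520 = -81337/18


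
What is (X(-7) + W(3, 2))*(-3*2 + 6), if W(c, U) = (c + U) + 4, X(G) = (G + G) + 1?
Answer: 0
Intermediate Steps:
X(G) = 1 + 2*G (X(G) = 2*G + 1 = 1 + 2*G)
W(c, U) = 4 + U + c (W(c, U) = (U + c) + 4 = 4 + U + c)
(X(-7) + W(3, 2))*(-3*2 + 6) = ((1 + 2*(-7)) + (4 + 2 + 3))*(-3*2 + 6) = ((1 - 14) + 9)*(-6 + 6) = (-13 + 9)*0 = -4*0 = 0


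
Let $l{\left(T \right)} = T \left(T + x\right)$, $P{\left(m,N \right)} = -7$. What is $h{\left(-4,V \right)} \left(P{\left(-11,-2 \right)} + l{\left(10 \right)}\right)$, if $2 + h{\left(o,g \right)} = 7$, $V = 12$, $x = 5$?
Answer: $715$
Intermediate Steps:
$l{\left(T \right)} = T \left(5 + T\right)$ ($l{\left(T \right)} = T \left(T + 5\right) = T \left(5 + T\right)$)
$h{\left(o,g \right)} = 5$ ($h{\left(o,g \right)} = -2 + 7 = 5$)
$h{\left(-4,V \right)} \left(P{\left(-11,-2 \right)} + l{\left(10 \right)}\right) = 5 \left(-7 + 10 \left(5 + 10\right)\right) = 5 \left(-7 + 10 \cdot 15\right) = 5 \left(-7 + 150\right) = 5 \cdot 143 = 715$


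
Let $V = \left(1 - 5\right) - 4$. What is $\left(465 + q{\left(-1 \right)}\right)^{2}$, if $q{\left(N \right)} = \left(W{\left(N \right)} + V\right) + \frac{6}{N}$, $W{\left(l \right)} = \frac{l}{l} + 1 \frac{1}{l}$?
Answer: $203401$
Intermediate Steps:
$W{\left(l \right)} = 1 + \frac{1}{l}$
$V = -8$ ($V = -4 - 4 = -8$)
$q{\left(N \right)} = -8 + \frac{6}{N} + \frac{1 + N}{N}$ ($q{\left(N \right)} = \left(\frac{1 + N}{N} - 8\right) + \frac{6}{N} = \left(-8 + \frac{1 + N}{N}\right) + \frac{6}{N} = -8 + \frac{6}{N} + \frac{1 + N}{N}$)
$\left(465 + q{\left(-1 \right)}\right)^{2} = \left(465 - \left(7 - \frac{7}{-1}\right)\right)^{2} = \left(465 + \left(-7 + 7 \left(-1\right)\right)\right)^{2} = \left(465 - 14\right)^{2} = 451^{2} = 203401$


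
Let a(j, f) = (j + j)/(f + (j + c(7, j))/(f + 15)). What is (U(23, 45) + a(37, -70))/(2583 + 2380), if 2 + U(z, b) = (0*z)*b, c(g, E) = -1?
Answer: -5921/9643109 ≈ -0.00061401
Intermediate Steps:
a(j, f) = 2*j/(f + (-1 + j)/(15 + f)) (a(j, f) = (j + j)/(f + (j - 1)/(f + 15)) = (2*j)/(f + (-1 + j)/(15 + f)) = 2*j/(f + (-1 + j)/(15 + f)))
U(z, b) = -2 (U(z, b) = -2 + (0*z)*b = -2 + 0*b = -2 + 0 = -2)
(U(23, 45) + a(37, -70))/(2583 + 2380) = (-2 + 2*37*(15 - 70)/(-1 + 37 + (-70)² + 15*(-70)))/(2583 + 2380) = (-2 + 2*37*(-55)/(-1 + 37 + 4900 - 1050))/4963 = (-2 + 2*37*(-55)/3886)*(1/4963) = (-2 + 2*37*(1/3886)*(-55))*(1/4963) = (-2 - 2035/1943)*(1/4963) = -5921/1943*1/4963 = -5921/9643109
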